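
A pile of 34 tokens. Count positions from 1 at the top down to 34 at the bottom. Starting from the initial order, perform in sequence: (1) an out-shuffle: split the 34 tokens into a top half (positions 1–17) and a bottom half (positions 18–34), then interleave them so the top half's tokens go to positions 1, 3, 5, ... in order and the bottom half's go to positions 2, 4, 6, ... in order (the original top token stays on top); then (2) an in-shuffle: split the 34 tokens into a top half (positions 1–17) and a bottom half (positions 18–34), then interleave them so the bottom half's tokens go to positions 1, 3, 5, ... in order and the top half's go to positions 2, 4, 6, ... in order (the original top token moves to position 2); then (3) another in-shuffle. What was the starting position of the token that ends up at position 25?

8

Undo the operations in reverse order, starting from position 25:
  undo op 3 (in-shuffle, from bottom half): 25 ← 30
  undo op 2 (in-shuffle, from top half): 30 ← 15
  undo op 1 (out-shuffle, from top half): 15 ← 8
So the token at position 25 came from original position 8.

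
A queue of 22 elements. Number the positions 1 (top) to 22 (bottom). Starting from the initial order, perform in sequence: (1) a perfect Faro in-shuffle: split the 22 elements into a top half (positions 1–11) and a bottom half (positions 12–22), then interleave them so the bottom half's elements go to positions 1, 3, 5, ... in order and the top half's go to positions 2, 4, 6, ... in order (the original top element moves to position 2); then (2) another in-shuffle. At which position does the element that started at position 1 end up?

4

Track the element from position 1 forward through each operation:
  after op 1 (in-shuffle): 1 → 2
  after op 2 (in-shuffle): 2 → 4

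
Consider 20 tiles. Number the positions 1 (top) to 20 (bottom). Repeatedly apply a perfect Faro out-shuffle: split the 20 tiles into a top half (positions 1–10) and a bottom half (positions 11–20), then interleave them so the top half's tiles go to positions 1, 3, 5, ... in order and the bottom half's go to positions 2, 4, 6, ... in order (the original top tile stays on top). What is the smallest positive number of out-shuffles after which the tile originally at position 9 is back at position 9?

Follow position 9 under repeated out-shuffles:
9 → 17 → 14 → 8 → 15 → 10 → 19 → 18 → 16 → 12 → 4 → 7 → 13 → 6 → 11 → 2 → 3 → 5 → 9
It first returns after 18 out-shuffles.

18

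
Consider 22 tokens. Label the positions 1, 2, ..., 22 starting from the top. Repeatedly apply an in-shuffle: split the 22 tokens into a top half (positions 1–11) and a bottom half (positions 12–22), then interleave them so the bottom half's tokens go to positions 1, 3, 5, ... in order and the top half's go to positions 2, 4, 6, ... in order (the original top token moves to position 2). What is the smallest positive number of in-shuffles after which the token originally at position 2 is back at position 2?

11

Follow position 2 under repeated in-shuffles:
2 → 4 → 8 → 16 → 9 → 18 → 13 → 3 → 6 → 12 → 1 → 2
It first returns after 11 in-shuffles.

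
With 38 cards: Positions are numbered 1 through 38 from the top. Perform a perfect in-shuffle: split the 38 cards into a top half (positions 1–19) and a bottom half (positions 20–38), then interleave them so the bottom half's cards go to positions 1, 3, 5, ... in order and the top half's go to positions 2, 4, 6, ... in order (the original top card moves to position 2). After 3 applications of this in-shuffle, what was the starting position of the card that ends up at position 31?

38

Work backwards from position 31, undoing one in-shuffle at a time:
31 ← 35 ← 37 ← 38
So the card now at position 31 started at position 38.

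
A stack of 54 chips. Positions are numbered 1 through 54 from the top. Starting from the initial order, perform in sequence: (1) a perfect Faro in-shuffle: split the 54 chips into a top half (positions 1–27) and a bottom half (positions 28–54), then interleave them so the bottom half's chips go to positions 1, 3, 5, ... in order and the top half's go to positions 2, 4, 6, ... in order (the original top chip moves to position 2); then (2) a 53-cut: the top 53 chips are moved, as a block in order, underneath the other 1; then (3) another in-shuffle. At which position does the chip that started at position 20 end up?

Track the chip from position 20 forward through each operation:
  after op 1 (in-shuffle): 20 → 40
  after op 2 (cut 53): 40 → 41
  after op 3 (in-shuffle): 41 → 27

27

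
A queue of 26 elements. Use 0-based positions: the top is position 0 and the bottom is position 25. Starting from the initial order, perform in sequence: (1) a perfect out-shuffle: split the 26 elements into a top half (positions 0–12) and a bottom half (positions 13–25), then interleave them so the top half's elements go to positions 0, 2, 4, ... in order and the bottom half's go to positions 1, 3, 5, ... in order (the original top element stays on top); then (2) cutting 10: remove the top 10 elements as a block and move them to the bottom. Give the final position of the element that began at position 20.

5

Track the element from position 20 forward through each operation:
  after op 1 (out-shuffle): 20 → 15
  after op 2 (cut 10): 15 → 5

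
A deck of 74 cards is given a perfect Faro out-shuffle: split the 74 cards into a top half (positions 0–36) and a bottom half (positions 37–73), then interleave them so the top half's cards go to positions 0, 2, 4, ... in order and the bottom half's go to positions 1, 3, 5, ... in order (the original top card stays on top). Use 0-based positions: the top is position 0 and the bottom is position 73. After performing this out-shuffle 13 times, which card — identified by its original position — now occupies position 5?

Work backwards from position 5, undoing one out-shuffle at a time:
5 ← 39 ← 56 ← 28 ← 14 ← ... ← 14 (13 steps).
So the card now at position 5 started at position 14.

14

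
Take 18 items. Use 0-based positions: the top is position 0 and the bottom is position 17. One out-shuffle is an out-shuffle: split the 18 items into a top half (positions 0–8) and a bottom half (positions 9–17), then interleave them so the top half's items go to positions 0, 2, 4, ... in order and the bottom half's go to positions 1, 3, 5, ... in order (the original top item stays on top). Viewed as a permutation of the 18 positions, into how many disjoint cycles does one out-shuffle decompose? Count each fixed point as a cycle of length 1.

4

Trace each unvisited position around until it returns:
(0) (1 2 4 8 16 15 13 9) (3 6 12 7 14 11 5 10) (17)
4 cycles in total.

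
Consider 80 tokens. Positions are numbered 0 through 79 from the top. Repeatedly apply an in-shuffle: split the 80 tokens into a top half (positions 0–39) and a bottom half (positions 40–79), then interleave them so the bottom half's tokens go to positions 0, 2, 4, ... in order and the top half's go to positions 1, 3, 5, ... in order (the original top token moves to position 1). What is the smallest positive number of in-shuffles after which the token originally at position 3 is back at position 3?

54

Follow position 3 under repeated in-shuffles:
3 → 7 → 15 → 31 → 63 → 46 → 12 → 25 → ... → 3 (length 54)
It first returns after 54 in-shuffles.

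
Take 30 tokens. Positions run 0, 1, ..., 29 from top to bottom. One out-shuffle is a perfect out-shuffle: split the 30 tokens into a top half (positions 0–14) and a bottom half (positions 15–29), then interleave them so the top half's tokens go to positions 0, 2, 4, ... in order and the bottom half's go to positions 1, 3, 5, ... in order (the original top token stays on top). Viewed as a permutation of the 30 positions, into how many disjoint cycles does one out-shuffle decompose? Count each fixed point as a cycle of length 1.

Trace each unvisited position around until it returns:
(0) (1 2 4 8 16 3 ... len 28) (29)
3 cycles in total.

3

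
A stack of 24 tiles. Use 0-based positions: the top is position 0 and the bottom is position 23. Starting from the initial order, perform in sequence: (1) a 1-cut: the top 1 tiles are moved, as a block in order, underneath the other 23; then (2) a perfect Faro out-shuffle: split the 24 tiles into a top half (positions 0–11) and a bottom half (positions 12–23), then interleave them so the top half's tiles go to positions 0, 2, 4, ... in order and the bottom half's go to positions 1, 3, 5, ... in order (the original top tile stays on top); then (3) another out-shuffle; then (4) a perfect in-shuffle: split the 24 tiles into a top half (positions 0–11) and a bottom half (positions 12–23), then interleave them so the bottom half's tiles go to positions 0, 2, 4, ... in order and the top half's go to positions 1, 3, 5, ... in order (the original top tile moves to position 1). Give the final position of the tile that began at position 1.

1

Track the tile from position 1 forward through each operation:
  after op 1 (cut 1): 1 → 0
  after op 2 (out-shuffle): 0 → 0
  after op 3 (out-shuffle): 0 → 0
  after op 4 (in-shuffle): 0 → 1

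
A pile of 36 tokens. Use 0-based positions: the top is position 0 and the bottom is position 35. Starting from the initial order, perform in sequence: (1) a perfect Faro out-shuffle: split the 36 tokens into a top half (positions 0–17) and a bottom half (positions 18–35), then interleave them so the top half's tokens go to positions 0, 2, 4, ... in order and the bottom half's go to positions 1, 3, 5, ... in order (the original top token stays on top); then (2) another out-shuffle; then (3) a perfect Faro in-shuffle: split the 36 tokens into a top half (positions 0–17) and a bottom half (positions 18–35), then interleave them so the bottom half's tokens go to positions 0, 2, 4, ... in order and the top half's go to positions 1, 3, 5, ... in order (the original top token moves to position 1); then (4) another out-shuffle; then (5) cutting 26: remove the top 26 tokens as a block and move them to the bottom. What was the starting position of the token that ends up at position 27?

34

Undo the operations in reverse order, starting from position 27:
  undo op 5 (cut 26): 27 ← 17
  undo op 4 (out-shuffle, from bottom half): 17 ← 26
  undo op 3 (in-shuffle, from bottom half): 26 ← 31
  undo op 2 (out-shuffle, from bottom half): 31 ← 33
  undo op 1 (out-shuffle, from bottom half): 33 ← 34
So the token at position 27 came from original position 34.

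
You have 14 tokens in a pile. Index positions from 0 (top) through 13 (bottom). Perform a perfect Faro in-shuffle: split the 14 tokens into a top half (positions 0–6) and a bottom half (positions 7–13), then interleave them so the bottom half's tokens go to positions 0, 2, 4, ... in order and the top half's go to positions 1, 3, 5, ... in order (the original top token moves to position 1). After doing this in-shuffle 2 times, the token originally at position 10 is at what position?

Track the token's position through each in-shuffle:
10 → 6 → 13

13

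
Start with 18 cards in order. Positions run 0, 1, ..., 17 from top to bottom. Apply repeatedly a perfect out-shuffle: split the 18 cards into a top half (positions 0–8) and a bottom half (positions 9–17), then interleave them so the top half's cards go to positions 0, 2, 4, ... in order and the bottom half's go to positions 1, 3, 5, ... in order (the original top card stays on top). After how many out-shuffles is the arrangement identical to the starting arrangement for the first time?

The out-shuffle permutes the 18 positions with cycle lengths [1, 1, 8, 8].
Every card is home exactly when every cycle has completed a whole number of laps, i.e. after lcm(1, 8) = 8 out-shuffles.

8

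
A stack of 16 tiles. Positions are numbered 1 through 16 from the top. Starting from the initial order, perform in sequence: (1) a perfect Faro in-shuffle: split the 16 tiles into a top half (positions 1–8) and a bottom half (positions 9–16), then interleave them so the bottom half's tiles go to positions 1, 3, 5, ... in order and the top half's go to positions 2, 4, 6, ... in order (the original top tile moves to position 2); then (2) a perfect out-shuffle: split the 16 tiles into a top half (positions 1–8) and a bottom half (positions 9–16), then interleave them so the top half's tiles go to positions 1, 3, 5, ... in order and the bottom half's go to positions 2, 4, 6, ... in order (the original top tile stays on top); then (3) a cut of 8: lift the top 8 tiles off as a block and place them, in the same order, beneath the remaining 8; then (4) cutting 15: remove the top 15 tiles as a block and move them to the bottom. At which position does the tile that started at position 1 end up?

12

Track the tile from position 1 forward through each operation:
  after op 1 (in-shuffle): 1 → 2
  after op 2 (out-shuffle): 2 → 3
  after op 3 (cut 8): 3 → 11
  after op 4 (cut 15): 11 → 12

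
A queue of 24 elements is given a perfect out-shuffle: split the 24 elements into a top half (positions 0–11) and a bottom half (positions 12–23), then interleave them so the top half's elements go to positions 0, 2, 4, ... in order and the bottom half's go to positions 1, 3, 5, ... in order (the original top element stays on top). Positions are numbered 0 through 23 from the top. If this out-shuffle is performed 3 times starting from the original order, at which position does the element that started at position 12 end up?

Track the element's position through each out-shuffle:
12 → 1 → 2 → 4

4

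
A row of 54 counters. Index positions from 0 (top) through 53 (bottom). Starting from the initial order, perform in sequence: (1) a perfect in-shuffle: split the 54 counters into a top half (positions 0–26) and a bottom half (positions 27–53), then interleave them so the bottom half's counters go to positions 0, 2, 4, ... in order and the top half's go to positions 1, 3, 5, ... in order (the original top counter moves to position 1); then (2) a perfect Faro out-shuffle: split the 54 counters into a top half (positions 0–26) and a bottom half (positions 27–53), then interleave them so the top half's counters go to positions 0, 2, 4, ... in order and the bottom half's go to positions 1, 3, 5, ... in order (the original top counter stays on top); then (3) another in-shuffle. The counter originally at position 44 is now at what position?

31

Track the counter from position 44 forward through each operation:
  after op 1 (in-shuffle): 44 → 34
  after op 2 (out-shuffle): 34 → 15
  after op 3 (in-shuffle): 15 → 31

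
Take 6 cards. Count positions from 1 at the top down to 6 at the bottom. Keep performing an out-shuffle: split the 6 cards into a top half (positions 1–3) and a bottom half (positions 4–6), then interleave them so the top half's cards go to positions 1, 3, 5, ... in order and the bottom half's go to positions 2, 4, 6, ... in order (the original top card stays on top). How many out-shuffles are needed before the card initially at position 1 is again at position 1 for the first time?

1

Position 1 is fixed by the out-shuffle; it is already back after 1 application.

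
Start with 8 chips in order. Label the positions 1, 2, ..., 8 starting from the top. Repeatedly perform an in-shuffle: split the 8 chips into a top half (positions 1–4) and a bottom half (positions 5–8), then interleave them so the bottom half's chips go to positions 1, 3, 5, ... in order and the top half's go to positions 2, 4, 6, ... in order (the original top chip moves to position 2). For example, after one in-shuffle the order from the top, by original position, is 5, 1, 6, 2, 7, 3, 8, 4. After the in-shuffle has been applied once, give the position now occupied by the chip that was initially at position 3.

6

Track the chip's position through each in-shuffle:
3 → 6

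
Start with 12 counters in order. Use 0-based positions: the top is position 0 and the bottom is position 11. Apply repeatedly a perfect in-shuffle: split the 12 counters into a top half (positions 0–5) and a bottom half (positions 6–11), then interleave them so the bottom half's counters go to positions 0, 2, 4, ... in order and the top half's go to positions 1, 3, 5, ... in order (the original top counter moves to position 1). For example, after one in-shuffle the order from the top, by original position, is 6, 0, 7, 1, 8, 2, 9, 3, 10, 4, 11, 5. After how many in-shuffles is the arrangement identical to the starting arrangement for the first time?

12

The in-shuffle permutes the 12 positions with cycle lengths [12].
Every counter is home exactly when every cycle has completed a whole number of laps, i.e. after lcm(12) = 12 in-shuffles.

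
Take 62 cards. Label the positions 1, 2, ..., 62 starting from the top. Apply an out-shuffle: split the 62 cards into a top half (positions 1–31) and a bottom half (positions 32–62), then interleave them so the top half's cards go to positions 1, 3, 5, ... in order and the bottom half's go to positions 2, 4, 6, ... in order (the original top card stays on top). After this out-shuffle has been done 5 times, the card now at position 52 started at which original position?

35

Work backwards from position 52, undoing one out-shuffle at a time:
52 ← 57 ← 29 ← 15 ← 8 ← 35
So the card now at position 52 started at position 35.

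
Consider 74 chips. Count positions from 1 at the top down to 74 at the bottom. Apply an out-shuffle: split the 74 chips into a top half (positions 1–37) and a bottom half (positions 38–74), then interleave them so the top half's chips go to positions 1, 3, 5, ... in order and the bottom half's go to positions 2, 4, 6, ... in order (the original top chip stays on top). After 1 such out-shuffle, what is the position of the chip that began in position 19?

Track the chip's position through each out-shuffle:
19 → 37

37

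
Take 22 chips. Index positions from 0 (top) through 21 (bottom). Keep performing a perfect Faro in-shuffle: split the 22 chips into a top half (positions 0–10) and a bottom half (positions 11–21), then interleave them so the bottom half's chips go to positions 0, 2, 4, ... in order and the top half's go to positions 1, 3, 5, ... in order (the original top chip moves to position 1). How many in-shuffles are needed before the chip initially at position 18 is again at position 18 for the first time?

Follow position 18 under repeated in-shuffles:
18 → 14 → 6 → 13 → 4 → 9 → 19 → 16 → 10 → 21 → 20 → 18
It first returns after 11 in-shuffles.

11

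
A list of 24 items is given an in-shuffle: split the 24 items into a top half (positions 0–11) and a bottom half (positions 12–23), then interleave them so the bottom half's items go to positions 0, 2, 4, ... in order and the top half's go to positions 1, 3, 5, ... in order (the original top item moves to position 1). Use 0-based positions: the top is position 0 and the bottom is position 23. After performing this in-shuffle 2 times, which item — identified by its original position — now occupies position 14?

9

Work backwards from position 14, undoing one in-shuffle at a time:
14 ← 19 ← 9
So the item now at position 14 started at position 9.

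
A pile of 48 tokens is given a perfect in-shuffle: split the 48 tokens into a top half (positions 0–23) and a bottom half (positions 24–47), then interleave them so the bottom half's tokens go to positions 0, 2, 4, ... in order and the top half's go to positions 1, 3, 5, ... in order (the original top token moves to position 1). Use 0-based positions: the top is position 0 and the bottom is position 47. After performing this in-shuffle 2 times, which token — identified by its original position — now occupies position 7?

1

Work backwards from position 7, undoing one in-shuffle at a time:
7 ← 3 ← 1
So the token now at position 7 started at position 1.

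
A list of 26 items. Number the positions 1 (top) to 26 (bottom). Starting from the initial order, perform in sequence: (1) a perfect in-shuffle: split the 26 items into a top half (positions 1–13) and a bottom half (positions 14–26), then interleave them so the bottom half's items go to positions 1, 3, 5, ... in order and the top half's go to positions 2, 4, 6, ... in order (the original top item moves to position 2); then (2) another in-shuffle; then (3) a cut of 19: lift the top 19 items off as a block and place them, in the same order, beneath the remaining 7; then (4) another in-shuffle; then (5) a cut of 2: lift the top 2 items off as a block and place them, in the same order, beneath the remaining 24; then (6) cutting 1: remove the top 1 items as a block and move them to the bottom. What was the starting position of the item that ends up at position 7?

Undo the operations in reverse order, starting from position 7:
  undo op 6 (cut 1): 7 ← 8
  undo op 5 (cut 2): 8 ← 10
  undo op 4 (in-shuffle, from top half): 10 ← 5
  undo op 3 (cut 19): 5 ← 24
  undo op 2 (in-shuffle, from top half): 24 ← 12
  undo op 1 (in-shuffle, from top half): 12 ← 6
So the item at position 7 came from original position 6.

6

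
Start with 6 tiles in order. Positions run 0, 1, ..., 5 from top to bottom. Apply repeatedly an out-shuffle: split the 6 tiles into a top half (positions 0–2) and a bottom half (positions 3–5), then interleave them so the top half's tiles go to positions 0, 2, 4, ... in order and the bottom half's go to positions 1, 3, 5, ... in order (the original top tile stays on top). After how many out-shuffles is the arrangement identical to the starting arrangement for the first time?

The out-shuffle permutes the 6 positions with cycle lengths [1, 1, 4].
Every tile is home exactly when every cycle has completed a whole number of laps, i.e. after lcm(1, 4) = 4 out-shuffles.

4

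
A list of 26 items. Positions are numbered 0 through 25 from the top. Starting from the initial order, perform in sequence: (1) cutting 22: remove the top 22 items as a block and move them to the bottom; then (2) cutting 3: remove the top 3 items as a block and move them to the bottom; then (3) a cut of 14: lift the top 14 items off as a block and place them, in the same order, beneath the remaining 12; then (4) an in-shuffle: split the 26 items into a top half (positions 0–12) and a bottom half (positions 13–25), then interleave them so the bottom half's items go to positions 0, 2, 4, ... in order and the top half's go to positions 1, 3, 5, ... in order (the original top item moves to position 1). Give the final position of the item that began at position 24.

23

Track the item from position 24 forward through each operation:
  after op 1 (cut 22): 24 → 2
  after op 2 (cut 3): 2 → 25
  after op 3 (cut 14): 25 → 11
  after op 4 (in-shuffle): 11 → 23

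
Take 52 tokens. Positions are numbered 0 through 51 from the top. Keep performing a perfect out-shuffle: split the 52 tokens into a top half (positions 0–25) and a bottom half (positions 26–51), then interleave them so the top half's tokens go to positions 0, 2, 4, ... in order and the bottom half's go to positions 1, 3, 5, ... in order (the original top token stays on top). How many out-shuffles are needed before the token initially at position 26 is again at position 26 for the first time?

8

Follow position 26 under repeated out-shuffles:
26 → 1 → 2 → 4 → 8 → 16 → 32 → 13 → 26
It first returns after 8 out-shuffles.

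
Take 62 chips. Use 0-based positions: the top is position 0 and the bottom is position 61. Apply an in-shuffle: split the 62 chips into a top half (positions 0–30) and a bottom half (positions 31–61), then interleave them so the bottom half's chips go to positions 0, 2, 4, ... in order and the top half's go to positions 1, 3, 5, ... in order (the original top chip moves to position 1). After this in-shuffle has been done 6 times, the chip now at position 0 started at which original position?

Work backwards from position 0, undoing one in-shuffle at a time:
0 ← 31 ← 15 ← 7 ← 3 ← 1 ← 0
So the chip now at position 0 started at position 0.

0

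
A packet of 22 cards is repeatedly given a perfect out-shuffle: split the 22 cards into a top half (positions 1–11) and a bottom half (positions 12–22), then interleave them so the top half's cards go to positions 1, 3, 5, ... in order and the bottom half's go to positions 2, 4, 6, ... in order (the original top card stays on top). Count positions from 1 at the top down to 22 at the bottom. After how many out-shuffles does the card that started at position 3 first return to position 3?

Follow position 3 under repeated out-shuffles:
3 → 5 → 9 → 17 → 12 → 2 → 3
It first returns after 6 out-shuffles.

6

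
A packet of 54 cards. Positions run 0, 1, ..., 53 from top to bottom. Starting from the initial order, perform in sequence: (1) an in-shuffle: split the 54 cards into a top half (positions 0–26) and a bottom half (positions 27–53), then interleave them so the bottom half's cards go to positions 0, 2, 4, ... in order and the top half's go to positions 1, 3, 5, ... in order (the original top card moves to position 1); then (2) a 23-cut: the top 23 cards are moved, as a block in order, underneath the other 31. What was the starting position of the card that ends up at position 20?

Undo the operations in reverse order, starting from position 20:
  undo op 2 (cut 23): 20 ← 43
  undo op 1 (in-shuffle, from top half): 43 ← 21
So the card at position 20 came from original position 21.

21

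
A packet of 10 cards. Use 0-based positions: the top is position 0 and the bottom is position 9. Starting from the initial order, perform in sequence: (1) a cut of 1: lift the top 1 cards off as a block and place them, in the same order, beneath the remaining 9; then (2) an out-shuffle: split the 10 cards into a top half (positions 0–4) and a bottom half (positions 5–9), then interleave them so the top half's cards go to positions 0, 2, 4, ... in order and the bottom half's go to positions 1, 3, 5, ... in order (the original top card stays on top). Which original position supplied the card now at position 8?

5

Undo the operations in reverse order, starting from position 8:
  undo op 2 (out-shuffle, from top half): 8 ← 4
  undo op 1 (cut 1): 4 ← 5
So the card at position 8 came from original position 5.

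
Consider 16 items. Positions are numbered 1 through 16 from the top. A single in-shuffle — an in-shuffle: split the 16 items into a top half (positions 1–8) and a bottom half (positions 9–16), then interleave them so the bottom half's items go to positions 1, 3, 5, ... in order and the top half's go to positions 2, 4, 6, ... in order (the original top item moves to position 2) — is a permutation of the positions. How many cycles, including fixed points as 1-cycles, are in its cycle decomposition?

Trace each unvisited position around until it returns:
(1 2 4 8 16 15 13 9) (3 6 12 7 14 11 5 10)
2 cycles in total.

2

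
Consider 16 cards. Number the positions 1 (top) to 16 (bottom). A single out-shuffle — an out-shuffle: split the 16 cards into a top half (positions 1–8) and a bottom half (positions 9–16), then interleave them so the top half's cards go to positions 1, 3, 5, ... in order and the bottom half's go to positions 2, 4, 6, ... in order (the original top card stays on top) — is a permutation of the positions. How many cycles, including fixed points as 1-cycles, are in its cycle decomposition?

6

Trace each unvisited position around until it returns:
(1) (2 3 5 9) (4 7 13 10) (6 11) (8 15 14 12) (16)
6 cycles in total.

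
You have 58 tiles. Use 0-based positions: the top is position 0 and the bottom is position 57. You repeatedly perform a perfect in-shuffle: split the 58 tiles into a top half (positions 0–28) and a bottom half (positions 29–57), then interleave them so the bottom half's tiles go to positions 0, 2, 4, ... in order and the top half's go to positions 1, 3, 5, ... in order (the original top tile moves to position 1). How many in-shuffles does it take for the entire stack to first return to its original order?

58

The in-shuffle permutes the 58 positions with cycle lengths [58].
Every tile is home exactly when every cycle has completed a whole number of laps, i.e. after lcm(58) = 58 in-shuffles.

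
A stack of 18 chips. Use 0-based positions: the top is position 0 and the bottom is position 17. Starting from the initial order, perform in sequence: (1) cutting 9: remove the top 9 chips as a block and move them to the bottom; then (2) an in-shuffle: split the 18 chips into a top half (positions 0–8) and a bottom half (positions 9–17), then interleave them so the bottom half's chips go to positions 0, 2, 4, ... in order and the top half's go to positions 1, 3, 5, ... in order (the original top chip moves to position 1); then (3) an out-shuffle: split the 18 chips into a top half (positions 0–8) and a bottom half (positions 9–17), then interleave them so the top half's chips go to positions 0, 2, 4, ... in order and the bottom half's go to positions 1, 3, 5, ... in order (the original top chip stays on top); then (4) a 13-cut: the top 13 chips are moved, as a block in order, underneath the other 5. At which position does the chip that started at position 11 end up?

15

Track the chip from position 11 forward through each operation:
  after op 1 (cut 9): 11 → 2
  after op 2 (in-shuffle): 2 → 5
  after op 3 (out-shuffle): 5 → 10
  after op 4 (cut 13): 10 → 15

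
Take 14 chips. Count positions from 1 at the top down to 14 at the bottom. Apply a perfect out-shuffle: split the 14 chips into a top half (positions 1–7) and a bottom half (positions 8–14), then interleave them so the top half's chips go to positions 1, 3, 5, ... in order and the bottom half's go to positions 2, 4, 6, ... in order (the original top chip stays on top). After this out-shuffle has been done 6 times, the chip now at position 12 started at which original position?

3

Work backwards from position 12, undoing one out-shuffle at a time:
12 ← 13 ← 7 ← 4 ← 9 ← 5 ← 3
So the chip now at position 12 started at position 3.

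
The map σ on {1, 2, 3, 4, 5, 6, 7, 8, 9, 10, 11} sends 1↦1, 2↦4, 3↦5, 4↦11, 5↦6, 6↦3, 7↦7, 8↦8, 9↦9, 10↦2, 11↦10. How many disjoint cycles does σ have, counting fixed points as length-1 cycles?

Cycle decomposition: (1) (2 4 11 10) (3 5 6) (7) (8) (9).
6 cycles.

6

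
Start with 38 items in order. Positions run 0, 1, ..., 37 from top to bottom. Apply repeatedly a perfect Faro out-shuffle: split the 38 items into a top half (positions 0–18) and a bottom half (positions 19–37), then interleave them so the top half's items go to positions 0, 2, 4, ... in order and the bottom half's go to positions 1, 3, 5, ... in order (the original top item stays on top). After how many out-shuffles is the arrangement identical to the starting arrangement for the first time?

The out-shuffle permutes the 38 positions with cycle lengths [1, 1, 36].
Every item is home exactly when every cycle has completed a whole number of laps, i.e. after lcm(1, 36) = 36 out-shuffles.

36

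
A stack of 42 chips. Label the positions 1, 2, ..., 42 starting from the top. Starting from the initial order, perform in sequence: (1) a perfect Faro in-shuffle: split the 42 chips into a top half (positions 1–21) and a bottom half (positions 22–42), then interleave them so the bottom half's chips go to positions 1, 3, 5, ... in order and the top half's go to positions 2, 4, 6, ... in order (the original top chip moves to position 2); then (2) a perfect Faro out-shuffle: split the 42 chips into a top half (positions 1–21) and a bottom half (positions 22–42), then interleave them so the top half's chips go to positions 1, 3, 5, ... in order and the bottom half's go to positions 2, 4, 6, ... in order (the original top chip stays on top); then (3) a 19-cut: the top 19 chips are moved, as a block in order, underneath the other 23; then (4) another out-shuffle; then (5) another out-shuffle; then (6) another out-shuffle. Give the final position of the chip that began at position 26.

Track the chip from position 26 forward through each operation:
  after op 1 (in-shuffle): 26 → 9
  after op 2 (out-shuffle): 9 → 17
  after op 3 (cut 19): 17 → 40
  after op 4 (out-shuffle): 40 → 38
  after op 5 (out-shuffle): 38 → 34
  after op 6 (out-shuffle): 34 → 26

26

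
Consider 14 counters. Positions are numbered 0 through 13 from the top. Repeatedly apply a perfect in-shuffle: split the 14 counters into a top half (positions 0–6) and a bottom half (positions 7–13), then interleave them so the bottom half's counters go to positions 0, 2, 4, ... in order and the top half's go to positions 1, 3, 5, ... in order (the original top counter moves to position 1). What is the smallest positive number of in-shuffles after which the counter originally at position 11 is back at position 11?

4

Follow position 11 under repeated in-shuffles:
11 → 8 → 2 → 5 → 11
It first returns after 4 in-shuffles.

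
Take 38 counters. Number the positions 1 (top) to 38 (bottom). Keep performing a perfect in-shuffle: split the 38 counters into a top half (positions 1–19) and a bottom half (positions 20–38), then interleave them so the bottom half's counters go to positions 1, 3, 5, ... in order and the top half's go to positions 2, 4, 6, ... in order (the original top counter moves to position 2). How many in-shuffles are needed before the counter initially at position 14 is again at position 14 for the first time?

Follow position 14 under repeated in-shuffles:
14 → 28 → 17 → 34 → 29 → 19 → 38 → 37 → 35 → 31 → 23 → 7 → 14
It first returns after 12 in-shuffles.

12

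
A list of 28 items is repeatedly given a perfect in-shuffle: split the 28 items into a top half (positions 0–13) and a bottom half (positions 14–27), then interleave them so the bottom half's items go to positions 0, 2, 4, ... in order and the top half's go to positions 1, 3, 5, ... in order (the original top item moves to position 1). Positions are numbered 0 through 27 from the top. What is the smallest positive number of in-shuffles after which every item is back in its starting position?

28

The in-shuffle permutes the 28 positions with cycle lengths [28].
Every item is home exactly when every cycle has completed a whole number of laps, i.e. after lcm(28) = 28 in-shuffles.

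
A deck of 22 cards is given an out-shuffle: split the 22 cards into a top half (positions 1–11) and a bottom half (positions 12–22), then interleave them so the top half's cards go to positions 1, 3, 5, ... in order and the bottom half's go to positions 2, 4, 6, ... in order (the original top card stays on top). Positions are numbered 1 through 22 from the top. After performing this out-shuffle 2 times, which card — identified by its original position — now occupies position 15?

15

Work backwards from position 15, undoing one out-shuffle at a time:
15 ← 8 ← 15
So the card now at position 15 started at position 15.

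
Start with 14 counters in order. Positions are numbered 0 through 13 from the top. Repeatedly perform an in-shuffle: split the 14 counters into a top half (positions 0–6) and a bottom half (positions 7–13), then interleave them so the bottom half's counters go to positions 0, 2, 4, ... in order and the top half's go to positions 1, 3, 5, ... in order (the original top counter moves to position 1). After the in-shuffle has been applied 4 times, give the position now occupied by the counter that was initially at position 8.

8

Track the counter's position through each in-shuffle:
8 → 2 → 5 → 11 → 8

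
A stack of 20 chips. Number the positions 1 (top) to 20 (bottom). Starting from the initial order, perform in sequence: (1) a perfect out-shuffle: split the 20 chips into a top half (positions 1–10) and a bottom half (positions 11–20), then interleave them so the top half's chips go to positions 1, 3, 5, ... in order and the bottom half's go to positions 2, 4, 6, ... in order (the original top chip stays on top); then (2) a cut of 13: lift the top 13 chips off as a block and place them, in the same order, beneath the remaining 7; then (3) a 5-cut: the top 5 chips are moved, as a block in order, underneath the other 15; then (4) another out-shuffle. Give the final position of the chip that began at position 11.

7

Track the chip from position 11 forward through each operation:
  after op 1 (out-shuffle): 11 → 2
  after op 2 (cut 13): 2 → 9
  after op 3 (cut 5): 9 → 4
  after op 4 (out-shuffle): 4 → 7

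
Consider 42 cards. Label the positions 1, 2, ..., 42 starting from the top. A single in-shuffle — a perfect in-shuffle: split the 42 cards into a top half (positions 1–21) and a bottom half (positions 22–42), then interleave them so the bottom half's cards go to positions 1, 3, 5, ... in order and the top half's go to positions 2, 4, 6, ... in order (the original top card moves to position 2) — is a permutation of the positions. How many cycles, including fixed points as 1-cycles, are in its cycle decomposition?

3

Trace each unvisited position around until it returns:
(1 2 4 8 16 32 ... len 14) (3 6 12 24 5 10 ... len 14) (7 14 28 13 26 9 ... len 14)
3 cycles in total.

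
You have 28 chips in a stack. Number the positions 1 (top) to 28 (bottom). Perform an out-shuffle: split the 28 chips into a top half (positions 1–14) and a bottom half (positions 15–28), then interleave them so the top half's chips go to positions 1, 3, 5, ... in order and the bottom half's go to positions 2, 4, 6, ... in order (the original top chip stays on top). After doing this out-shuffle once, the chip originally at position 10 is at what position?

19

Track the chip's position through each out-shuffle:
10 → 19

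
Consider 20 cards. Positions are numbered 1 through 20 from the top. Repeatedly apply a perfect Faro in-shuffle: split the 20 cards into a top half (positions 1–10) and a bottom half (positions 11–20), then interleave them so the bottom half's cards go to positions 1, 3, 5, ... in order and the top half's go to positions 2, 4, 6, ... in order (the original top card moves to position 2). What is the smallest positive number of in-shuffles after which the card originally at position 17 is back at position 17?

6

Follow position 17 under repeated in-shuffles:
17 → 13 → 5 → 10 → 20 → 19 → 17
It first returns after 6 in-shuffles.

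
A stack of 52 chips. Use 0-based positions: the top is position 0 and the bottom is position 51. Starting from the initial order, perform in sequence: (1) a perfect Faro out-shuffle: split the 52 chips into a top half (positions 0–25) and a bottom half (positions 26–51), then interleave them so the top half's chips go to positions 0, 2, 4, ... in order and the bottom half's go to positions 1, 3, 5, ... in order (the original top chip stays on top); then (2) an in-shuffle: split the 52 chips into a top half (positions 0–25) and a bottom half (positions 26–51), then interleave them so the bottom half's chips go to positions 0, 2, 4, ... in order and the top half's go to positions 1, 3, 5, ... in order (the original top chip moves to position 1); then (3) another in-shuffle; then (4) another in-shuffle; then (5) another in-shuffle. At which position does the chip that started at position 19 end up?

40

Track the chip from position 19 forward through each operation:
  after op 1 (out-shuffle): 19 → 38
  after op 2 (in-shuffle): 38 → 24
  after op 3 (in-shuffle): 24 → 49
  after op 4 (in-shuffle): 49 → 46
  after op 5 (in-shuffle): 46 → 40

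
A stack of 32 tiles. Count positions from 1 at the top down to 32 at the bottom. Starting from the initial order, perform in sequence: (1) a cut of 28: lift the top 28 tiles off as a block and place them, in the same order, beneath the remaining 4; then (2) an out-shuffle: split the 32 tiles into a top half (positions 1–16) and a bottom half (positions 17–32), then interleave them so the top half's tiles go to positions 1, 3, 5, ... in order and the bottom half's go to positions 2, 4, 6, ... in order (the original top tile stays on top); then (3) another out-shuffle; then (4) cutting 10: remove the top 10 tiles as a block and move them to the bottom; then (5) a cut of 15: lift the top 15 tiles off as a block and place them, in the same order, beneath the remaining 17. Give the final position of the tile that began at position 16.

22

Track the tile from position 16 forward through each operation:
  after op 1 (cut 28): 16 → 20
  after op 2 (out-shuffle): 20 → 8
  after op 3 (out-shuffle): 8 → 15
  after op 4 (cut 10): 15 → 5
  after op 5 (cut 15): 5 → 22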